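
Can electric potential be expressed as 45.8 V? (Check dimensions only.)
Yes

electric potential has SI base units: kg * m^2 / (A * s^3)
V reduces to the same SI base units, so it is a valid unit for electric potential.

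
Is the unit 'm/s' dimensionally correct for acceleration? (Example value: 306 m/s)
No

acceleration has SI base units: m / s^2
m/s does NOT reduce to m / s^2; a valid unit for acceleration would be e.g. m/s².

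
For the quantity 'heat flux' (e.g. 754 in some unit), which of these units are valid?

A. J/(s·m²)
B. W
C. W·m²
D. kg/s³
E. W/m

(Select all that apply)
A, D

heat flux has SI base units: kg / s^3

Checking each option against kg / s^3:
  A. J/(s·m²): ✓ matches
  B. W: ✗ does not match
  C. W·m²: ✗ does not match
  D. kg/s³: ✓ matches
  E. W/m: ✗ does not match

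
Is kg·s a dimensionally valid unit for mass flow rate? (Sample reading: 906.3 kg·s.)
No

mass flow rate has SI base units: kg / s
kg·s does NOT reduce to kg / s; a valid unit for mass flow rate would be e.g. kg/s.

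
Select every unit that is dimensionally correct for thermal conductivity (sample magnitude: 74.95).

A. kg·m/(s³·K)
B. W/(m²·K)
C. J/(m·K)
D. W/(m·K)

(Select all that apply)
A, D

thermal conductivity has SI base units: kg * m / (s^3 * K)

Checking each option against kg * m / (s^3 * K):
  A. kg·m/(s³·K): ✓ matches
  B. W/(m²·K): ✗ does not match
  C. J/(m·K): ✗ does not match
  D. W/(m·K): ✓ matches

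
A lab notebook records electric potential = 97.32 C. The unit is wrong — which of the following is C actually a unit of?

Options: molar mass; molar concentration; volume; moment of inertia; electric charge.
electric charge

electric potential should have units dimensionally equivalent to kg * m^2 / (A * s^3) (e.g. V).
The given unit 'C' reduces to A * s. Of the listed options, that is the dimensionality of electric charge.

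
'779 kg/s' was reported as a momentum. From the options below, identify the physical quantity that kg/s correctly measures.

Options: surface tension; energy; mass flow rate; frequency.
mass flow rate

momentum should have units dimensionally equivalent to kg * m / s (e.g. kg·m/s).
The given unit 'kg/s' reduces to kg / s. Of the listed options, that is the dimensionality of mass flow rate.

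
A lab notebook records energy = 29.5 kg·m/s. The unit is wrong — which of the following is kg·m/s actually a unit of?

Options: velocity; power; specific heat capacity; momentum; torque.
momentum

energy should have units dimensionally equivalent to kg * m^2 / s^2 (e.g. J).
The given unit 'kg·m/s' reduces to kg * m / s. Of the listed options, that is the dimensionality of momentum.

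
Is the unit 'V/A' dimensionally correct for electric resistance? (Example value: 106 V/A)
Yes

electric resistance has SI base units: kg * m^2 / (A^2 * s^3)
V/A reduces to the same SI base units, so it is a valid unit for electric resistance.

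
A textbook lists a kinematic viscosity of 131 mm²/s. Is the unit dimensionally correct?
Yes

kinematic viscosity has SI base units: m^2 / s
mm²/s reduces to the same SI base units, so it is a valid unit for kinematic viscosity.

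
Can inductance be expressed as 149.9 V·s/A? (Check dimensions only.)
Yes

inductance has SI base units: kg * m^2 / (A^2 * s^2)
V·s/A reduces to the same SI base units, so it is a valid unit for inductance.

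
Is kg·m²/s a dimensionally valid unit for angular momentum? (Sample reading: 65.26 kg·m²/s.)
Yes

angular momentum has SI base units: kg * m^2 / s
kg·m²/s reduces to the same SI base units, so it is a valid unit for angular momentum.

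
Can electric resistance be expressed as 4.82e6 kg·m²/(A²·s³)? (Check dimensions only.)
Yes

electric resistance has SI base units: kg * m^2 / (A^2 * s^3)
kg·m²/(A²·s³) reduces to the same SI base units, so it is a valid unit for electric resistance.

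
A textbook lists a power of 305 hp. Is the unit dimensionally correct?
Yes

power has SI base units: kg * m^2 / s^3
hp reduces to the same SI base units, so it is a valid unit for power.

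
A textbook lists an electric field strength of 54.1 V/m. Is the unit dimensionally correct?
Yes

electric field strength has SI base units: kg * m / (A * s^3)
V/m reduces to the same SI base units, so it is a valid unit for electric field strength.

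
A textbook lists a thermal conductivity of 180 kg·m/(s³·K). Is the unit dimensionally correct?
Yes

thermal conductivity has SI base units: kg * m / (s^3 * K)
kg·m/(s³·K) reduces to the same SI base units, so it is a valid unit for thermal conductivity.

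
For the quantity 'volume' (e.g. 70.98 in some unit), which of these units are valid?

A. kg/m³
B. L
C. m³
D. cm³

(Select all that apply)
B, C, D

volume has SI base units: m^3

Checking each option against m^3:
  A. kg/m³: ✗ does not match
  B. L: ✓ matches
  C. m³: ✓ matches
  D. cm³: ✓ matches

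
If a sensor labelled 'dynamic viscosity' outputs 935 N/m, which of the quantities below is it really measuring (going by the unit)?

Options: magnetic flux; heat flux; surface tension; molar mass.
surface tension

dynamic viscosity should have units dimensionally equivalent to kg / (m * s) (e.g. Pa·s).
The given unit 'N/m' reduces to kg / s^2. Of the listed options, that is the dimensionality of surface tension.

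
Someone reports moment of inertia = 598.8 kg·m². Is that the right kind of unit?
Yes

moment of inertia has SI base units: kg * m^2
kg·m² reduces to the same SI base units, so it is a valid unit for moment of inertia.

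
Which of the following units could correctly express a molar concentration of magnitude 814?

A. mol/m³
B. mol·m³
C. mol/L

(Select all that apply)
A, C

molar concentration has SI base units: mol / m^3

Checking each option against mol / m^3:
  A. mol/m³: ✓ matches
  B. mol·m³: ✗ does not match
  C. mol/L: ✓ matches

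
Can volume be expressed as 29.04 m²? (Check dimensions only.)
No

volume has SI base units: m^3
m² does NOT reduce to m^3; a valid unit for volume would be e.g. m³.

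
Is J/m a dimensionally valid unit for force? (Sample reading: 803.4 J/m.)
Yes

force has SI base units: kg * m / s^2
J/m reduces to the same SI base units, so it is a valid unit for force.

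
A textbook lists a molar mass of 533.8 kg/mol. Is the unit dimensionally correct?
Yes

molar mass has SI base units: kg / mol
kg/mol reduces to the same SI base units, so it is a valid unit for molar mass.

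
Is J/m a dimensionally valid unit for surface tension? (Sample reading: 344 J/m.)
No

surface tension has SI base units: kg / s^2
J/m does NOT reduce to kg / s^2; a valid unit for surface tension would be e.g. N/m.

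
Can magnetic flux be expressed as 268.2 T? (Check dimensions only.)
No

magnetic flux has SI base units: kg * m^2 / (A * s^2)
T does NOT reduce to kg * m^2 / (A * s^2); a valid unit for magnetic flux would be e.g. Wb.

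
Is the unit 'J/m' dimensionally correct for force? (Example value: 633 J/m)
Yes

force has SI base units: kg * m / s^2
J/m reduces to the same SI base units, so it is a valid unit for force.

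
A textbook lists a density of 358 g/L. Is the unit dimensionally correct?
Yes

density has SI base units: kg / m^3
g/L reduces to the same SI base units, so it is a valid unit for density.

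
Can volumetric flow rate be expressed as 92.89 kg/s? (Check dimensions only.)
No

volumetric flow rate has SI base units: m^3 / s
kg/s does NOT reduce to m^3 / s; a valid unit for volumetric flow rate would be e.g. m³/s.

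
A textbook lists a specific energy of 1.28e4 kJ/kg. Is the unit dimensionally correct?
Yes

specific energy has SI base units: m^2 / s^2
kJ/kg reduces to the same SI base units, so it is a valid unit for specific energy.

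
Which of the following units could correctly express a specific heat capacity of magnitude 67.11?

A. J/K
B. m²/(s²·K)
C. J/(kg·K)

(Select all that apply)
B, C

specific heat capacity has SI base units: m^2 / (s^2 * K)

Checking each option against m^2 / (s^2 * K):
  A. J/K: ✗ does not match
  B. m²/(s²·K): ✓ matches
  C. J/(kg·K): ✓ matches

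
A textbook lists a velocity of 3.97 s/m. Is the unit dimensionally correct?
No

velocity has SI base units: m / s
s/m does NOT reduce to m / s; a valid unit for velocity would be e.g. m/s.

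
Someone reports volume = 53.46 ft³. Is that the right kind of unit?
Yes

volume has SI base units: m^3
ft³ reduces to the same SI base units, so it is a valid unit for volume.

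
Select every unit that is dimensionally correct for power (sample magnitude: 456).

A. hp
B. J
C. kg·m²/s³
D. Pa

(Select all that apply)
A, C

power has SI base units: kg * m^2 / s^3

Checking each option against kg * m^2 / s^3:
  A. hp: ✓ matches
  B. J: ✗ does not match
  C. kg·m²/s³: ✓ matches
  D. Pa: ✗ does not match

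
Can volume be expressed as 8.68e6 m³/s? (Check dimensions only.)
No

volume has SI base units: m^3
m³/s does NOT reduce to m^3; a valid unit for volume would be e.g. m³.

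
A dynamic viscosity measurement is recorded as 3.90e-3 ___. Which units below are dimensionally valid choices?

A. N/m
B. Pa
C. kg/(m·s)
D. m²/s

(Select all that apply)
C

dynamic viscosity has SI base units: kg / (m * s)

Checking each option against kg / (m * s):
  A. N/m: ✗ does not match
  B. Pa: ✗ does not match
  C. kg/(m·s): ✓ matches
  D. m²/s: ✗ does not match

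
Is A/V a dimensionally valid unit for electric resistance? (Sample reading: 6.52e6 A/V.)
No

electric resistance has SI base units: kg * m^2 / (A^2 * s^3)
A/V does NOT reduce to kg * m^2 / (A^2 * s^3); a valid unit for electric resistance would be e.g. Ω.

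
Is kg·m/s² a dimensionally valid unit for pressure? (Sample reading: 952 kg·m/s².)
No

pressure has SI base units: kg / (m * s^2)
kg·m/s² does NOT reduce to kg / (m * s^2); a valid unit for pressure would be e.g. Pa.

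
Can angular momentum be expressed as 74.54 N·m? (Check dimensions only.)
No

angular momentum has SI base units: kg * m^2 / s
N·m does NOT reduce to kg * m^2 / s; a valid unit for angular momentum would be e.g. kg·m²/s.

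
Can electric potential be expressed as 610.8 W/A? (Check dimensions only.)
Yes

electric potential has SI base units: kg * m^2 / (A * s^3)
W/A reduces to the same SI base units, so it is a valid unit for electric potential.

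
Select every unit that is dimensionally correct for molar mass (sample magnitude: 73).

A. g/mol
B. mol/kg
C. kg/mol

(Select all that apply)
A, C

molar mass has SI base units: kg / mol

Checking each option against kg / mol:
  A. g/mol: ✓ matches
  B. mol/kg: ✗ does not match
  C. kg/mol: ✓ matches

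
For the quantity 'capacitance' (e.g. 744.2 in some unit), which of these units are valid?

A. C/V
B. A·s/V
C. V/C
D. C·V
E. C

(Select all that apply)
A, B

capacitance has SI base units: A^2 * s^4 / (kg * m^2)

Checking each option against A^2 * s^4 / (kg * m^2):
  A. C/V: ✓ matches
  B. A·s/V: ✓ matches
  C. V/C: ✗ does not match
  D. C·V: ✗ does not match
  E. C: ✗ does not match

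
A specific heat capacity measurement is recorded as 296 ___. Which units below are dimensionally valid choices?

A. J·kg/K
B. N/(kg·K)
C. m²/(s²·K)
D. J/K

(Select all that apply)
C

specific heat capacity has SI base units: m^2 / (s^2 * K)

Checking each option against m^2 / (s^2 * K):
  A. J·kg/K: ✗ does not match
  B. N/(kg·K): ✗ does not match
  C. m²/(s²·K): ✓ matches
  D. J/K: ✗ does not match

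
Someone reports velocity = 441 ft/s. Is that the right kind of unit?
Yes

velocity has SI base units: m / s
ft/s reduces to the same SI base units, so it is a valid unit for velocity.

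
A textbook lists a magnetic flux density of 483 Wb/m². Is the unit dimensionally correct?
Yes

magnetic flux density has SI base units: kg / (A * s^2)
Wb/m² reduces to the same SI base units, so it is a valid unit for magnetic flux density.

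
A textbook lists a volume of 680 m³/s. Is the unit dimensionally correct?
No

volume has SI base units: m^3
m³/s does NOT reduce to m^3; a valid unit for volume would be e.g. m³.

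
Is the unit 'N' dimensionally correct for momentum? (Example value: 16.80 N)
No

momentum has SI base units: kg * m / s
N does NOT reduce to kg * m / s; a valid unit for momentum would be e.g. kg·m/s.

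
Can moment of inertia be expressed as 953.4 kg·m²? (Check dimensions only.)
Yes

moment of inertia has SI base units: kg * m^2
kg·m² reduces to the same SI base units, so it is a valid unit for moment of inertia.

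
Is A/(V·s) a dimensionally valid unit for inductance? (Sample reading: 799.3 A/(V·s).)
No

inductance has SI base units: kg * m^2 / (A^2 * s^2)
A/(V·s) does NOT reduce to kg * m^2 / (A^2 * s^2); a valid unit for inductance would be e.g. H.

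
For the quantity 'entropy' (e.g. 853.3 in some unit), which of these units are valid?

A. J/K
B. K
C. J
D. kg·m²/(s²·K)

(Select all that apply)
A, D

entropy has SI base units: kg * m^2 / (s^2 * K)

Checking each option against kg * m^2 / (s^2 * K):
  A. J/K: ✓ matches
  B. K: ✗ does not match
  C. J: ✗ does not match
  D. kg·m²/(s²·K): ✓ matches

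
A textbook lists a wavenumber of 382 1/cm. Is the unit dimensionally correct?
Yes

wavenumber has SI base units: 1 / m
1/cm reduces to the same SI base units, so it is a valid unit for wavenumber.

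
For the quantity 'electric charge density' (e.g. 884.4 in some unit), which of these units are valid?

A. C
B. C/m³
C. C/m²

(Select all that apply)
B

electric charge density has SI base units: A * s / m^3

Checking each option against A * s / m^3:
  A. C: ✗ does not match
  B. C/m³: ✓ matches
  C. C/m²: ✗ does not match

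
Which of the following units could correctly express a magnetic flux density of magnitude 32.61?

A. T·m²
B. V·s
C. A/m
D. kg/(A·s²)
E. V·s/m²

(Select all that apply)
D, E

magnetic flux density has SI base units: kg / (A * s^2)

Checking each option against kg / (A * s^2):
  A. T·m²: ✗ does not match
  B. V·s: ✗ does not match
  C. A/m: ✗ does not match
  D. kg/(A·s²): ✓ matches
  E. V·s/m²: ✓ matches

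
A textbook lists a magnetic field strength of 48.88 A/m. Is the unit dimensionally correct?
Yes

magnetic field strength has SI base units: A / m
A/m reduces to the same SI base units, so it is a valid unit for magnetic field strength.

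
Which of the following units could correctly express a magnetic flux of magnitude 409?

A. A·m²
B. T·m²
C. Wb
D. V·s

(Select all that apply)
B, C, D

magnetic flux has SI base units: kg * m^2 / (A * s^2)

Checking each option against kg * m^2 / (A * s^2):
  A. A·m²: ✗ does not match
  B. T·m²: ✓ matches
  C. Wb: ✓ matches
  D. V·s: ✓ matches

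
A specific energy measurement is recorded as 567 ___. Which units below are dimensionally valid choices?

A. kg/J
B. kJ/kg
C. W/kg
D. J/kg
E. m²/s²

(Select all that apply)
B, D, E

specific energy has SI base units: m^2 / s^2

Checking each option against m^2 / s^2:
  A. kg/J: ✗ does not match
  B. kJ/kg: ✓ matches
  C. W/kg: ✗ does not match
  D. J/kg: ✓ matches
  E. m²/s²: ✓ matches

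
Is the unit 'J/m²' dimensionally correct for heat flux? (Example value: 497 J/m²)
No

heat flux has SI base units: kg / s^3
J/m² does NOT reduce to kg / s^3; a valid unit for heat flux would be e.g. W/m².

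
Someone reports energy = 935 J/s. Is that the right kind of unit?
No

energy has SI base units: kg * m^2 / s^2
J/s does NOT reduce to kg * m^2 / s^2; a valid unit for energy would be e.g. J.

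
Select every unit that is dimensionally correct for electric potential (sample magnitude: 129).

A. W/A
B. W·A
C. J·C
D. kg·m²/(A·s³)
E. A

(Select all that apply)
A, D

electric potential has SI base units: kg * m^2 / (A * s^3)

Checking each option against kg * m^2 / (A * s^3):
  A. W/A: ✓ matches
  B. W·A: ✗ does not match
  C. J·C: ✗ does not match
  D. kg·m²/(A·s³): ✓ matches
  E. A: ✗ does not match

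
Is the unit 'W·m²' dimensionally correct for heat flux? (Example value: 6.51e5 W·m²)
No

heat flux has SI base units: kg / s^3
W·m² does NOT reduce to kg / s^3; a valid unit for heat flux would be e.g. W/m².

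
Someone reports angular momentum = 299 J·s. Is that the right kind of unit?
Yes

angular momentum has SI base units: kg * m^2 / s
J·s reduces to the same SI base units, so it is a valid unit for angular momentum.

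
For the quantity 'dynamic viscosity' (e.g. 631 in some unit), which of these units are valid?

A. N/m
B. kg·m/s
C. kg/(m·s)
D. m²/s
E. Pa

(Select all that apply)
C

dynamic viscosity has SI base units: kg / (m * s)

Checking each option against kg / (m * s):
  A. N/m: ✗ does not match
  B. kg·m/s: ✗ does not match
  C. kg/(m·s): ✓ matches
  D. m²/s: ✗ does not match
  E. Pa: ✗ does not match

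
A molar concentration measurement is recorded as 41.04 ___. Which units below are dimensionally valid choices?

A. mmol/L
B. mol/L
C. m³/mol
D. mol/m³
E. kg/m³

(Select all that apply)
A, B, D

molar concentration has SI base units: mol / m^3

Checking each option against mol / m^3:
  A. mmol/L: ✓ matches
  B. mol/L: ✓ matches
  C. m³/mol: ✗ does not match
  D. mol/m³: ✓ matches
  E. kg/m³: ✗ does not match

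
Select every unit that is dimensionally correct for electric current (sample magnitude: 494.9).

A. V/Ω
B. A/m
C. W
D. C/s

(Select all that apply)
A, D

electric current has SI base units: A

Checking each option against A:
  A. V/Ω: ✓ matches
  B. A/m: ✗ does not match
  C. W: ✗ does not match
  D. C/s: ✓ matches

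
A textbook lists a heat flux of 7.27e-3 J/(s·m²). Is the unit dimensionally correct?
Yes

heat flux has SI base units: kg / s^3
J/(s·m²) reduces to the same SI base units, so it is a valid unit for heat flux.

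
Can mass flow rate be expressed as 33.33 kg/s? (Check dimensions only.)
Yes

mass flow rate has SI base units: kg / s
kg/s reduces to the same SI base units, so it is a valid unit for mass flow rate.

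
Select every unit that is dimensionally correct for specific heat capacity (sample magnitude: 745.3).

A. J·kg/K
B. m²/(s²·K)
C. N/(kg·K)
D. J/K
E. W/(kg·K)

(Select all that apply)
B

specific heat capacity has SI base units: m^2 / (s^2 * K)

Checking each option against m^2 / (s^2 * K):
  A. J·kg/K: ✗ does not match
  B. m²/(s²·K): ✓ matches
  C. N/(kg·K): ✗ does not match
  D. J/K: ✗ does not match
  E. W/(kg·K): ✗ does not match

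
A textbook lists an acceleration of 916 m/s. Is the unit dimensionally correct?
No

acceleration has SI base units: m / s^2
m/s does NOT reduce to m / s^2; a valid unit for acceleration would be e.g. m/s².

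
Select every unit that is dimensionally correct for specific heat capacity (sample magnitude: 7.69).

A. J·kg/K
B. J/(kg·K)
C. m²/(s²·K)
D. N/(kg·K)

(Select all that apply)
B, C

specific heat capacity has SI base units: m^2 / (s^2 * K)

Checking each option against m^2 / (s^2 * K):
  A. J·kg/K: ✗ does not match
  B. J/(kg·K): ✓ matches
  C. m²/(s²·K): ✓ matches
  D. N/(kg·K): ✗ does not match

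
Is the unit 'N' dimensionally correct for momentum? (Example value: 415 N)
No

momentum has SI base units: kg * m / s
N does NOT reduce to kg * m / s; a valid unit for momentum would be e.g. kg·m/s.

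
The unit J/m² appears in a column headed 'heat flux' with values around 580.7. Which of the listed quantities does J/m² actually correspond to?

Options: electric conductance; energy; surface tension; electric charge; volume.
surface tension

heat flux should have units dimensionally equivalent to kg / s^3 (e.g. W/m²).
The given unit 'J/m²' reduces to kg / s^2. Of the listed options, that is the dimensionality of surface tension.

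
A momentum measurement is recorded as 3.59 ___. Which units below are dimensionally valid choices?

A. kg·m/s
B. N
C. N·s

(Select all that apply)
A, C

momentum has SI base units: kg * m / s

Checking each option against kg * m / s:
  A. kg·m/s: ✓ matches
  B. N: ✗ does not match
  C. N·s: ✓ matches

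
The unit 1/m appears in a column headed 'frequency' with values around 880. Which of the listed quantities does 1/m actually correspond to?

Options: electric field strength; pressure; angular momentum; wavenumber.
wavenumber

frequency should have units dimensionally equivalent to 1 / s (e.g. Hz).
The given unit '1/m' reduces to 1 / m. Of the listed options, that is the dimensionality of wavenumber.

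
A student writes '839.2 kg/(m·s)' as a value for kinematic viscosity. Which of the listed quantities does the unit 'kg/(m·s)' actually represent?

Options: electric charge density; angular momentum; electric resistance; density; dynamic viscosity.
dynamic viscosity

kinematic viscosity should have units dimensionally equivalent to m^2 / s (e.g. m²/s).
The given unit 'kg/(m·s)' reduces to kg / (m * s). Of the listed options, that is the dimensionality of dynamic viscosity.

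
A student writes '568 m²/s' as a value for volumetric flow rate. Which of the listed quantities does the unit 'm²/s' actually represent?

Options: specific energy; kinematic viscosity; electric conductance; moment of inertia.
kinematic viscosity

volumetric flow rate should have units dimensionally equivalent to m^3 / s (e.g. m³/s).
The given unit 'm²/s' reduces to m^2 / s. Of the listed options, that is the dimensionality of kinematic viscosity.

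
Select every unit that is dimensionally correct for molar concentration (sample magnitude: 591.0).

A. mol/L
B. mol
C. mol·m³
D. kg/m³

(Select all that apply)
A

molar concentration has SI base units: mol / m^3

Checking each option against mol / m^3:
  A. mol/L: ✓ matches
  B. mol: ✗ does not match
  C. mol·m³: ✗ does not match
  D. kg/m³: ✗ does not match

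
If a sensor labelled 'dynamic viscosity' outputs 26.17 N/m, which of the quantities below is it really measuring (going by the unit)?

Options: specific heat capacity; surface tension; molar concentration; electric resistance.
surface tension

dynamic viscosity should have units dimensionally equivalent to kg / (m * s) (e.g. Pa·s).
The given unit 'N/m' reduces to kg / s^2. Of the listed options, that is the dimensionality of surface tension.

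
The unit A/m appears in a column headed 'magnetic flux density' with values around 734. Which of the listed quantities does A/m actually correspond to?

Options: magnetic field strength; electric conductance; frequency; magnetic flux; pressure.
magnetic field strength

magnetic flux density should have units dimensionally equivalent to kg / (A * s^2) (e.g. T).
The given unit 'A/m' reduces to A / m. Of the listed options, that is the dimensionality of magnetic field strength.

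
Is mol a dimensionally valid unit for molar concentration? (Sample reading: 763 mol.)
No

molar concentration has SI base units: mol / m^3
mol does NOT reduce to mol / m^3; a valid unit for molar concentration would be e.g. mol/m³.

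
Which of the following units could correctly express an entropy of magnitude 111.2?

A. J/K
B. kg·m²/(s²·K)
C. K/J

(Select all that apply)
A, B

entropy has SI base units: kg * m^2 / (s^2 * K)

Checking each option against kg * m^2 / (s^2 * K):
  A. J/K: ✓ matches
  B. kg·m²/(s²·K): ✓ matches
  C. K/J: ✗ does not match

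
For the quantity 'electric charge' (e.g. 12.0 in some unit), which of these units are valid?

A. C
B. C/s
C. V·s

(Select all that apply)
A

electric charge has SI base units: A * s

Checking each option against A * s:
  A. C: ✓ matches
  B. C/s: ✗ does not match
  C. V·s: ✗ does not match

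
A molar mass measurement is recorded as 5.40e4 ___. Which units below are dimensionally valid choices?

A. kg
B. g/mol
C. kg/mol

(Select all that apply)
B, C

molar mass has SI base units: kg / mol

Checking each option against kg / mol:
  A. kg: ✗ does not match
  B. g/mol: ✓ matches
  C. kg/mol: ✓ matches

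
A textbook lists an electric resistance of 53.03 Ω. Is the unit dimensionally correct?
Yes

electric resistance has SI base units: kg * m^2 / (A^2 * s^3)
Ω reduces to the same SI base units, so it is a valid unit for electric resistance.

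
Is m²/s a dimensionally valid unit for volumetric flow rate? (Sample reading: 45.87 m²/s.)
No

volumetric flow rate has SI base units: m^3 / s
m²/s does NOT reduce to m^3 / s; a valid unit for volumetric flow rate would be e.g. m³/s.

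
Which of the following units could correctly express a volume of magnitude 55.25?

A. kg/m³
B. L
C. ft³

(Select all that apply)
B, C

volume has SI base units: m^3

Checking each option against m^3:
  A. kg/m³: ✗ does not match
  B. L: ✓ matches
  C. ft³: ✓ matches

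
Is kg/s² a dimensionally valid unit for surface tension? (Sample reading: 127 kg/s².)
Yes

surface tension has SI base units: kg / s^2
kg/s² reduces to the same SI base units, so it is a valid unit for surface tension.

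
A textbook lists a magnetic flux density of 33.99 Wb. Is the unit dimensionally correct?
No

magnetic flux density has SI base units: kg / (A * s^2)
Wb does NOT reduce to kg / (A * s^2); a valid unit for magnetic flux density would be e.g. T.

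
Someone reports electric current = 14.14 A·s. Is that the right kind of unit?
No

electric current has SI base units: A
A·s does NOT reduce to A; a valid unit for electric current would be e.g. A.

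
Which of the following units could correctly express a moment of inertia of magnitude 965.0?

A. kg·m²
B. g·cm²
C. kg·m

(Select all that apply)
A, B

moment of inertia has SI base units: kg * m^2

Checking each option against kg * m^2:
  A. kg·m²: ✓ matches
  B. g·cm²: ✓ matches
  C. kg·m: ✗ does not match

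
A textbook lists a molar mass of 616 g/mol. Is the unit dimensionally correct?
Yes

molar mass has SI base units: kg / mol
g/mol reduces to the same SI base units, so it is a valid unit for molar mass.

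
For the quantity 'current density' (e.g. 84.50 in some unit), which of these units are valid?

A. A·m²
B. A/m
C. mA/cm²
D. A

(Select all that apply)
C

current density has SI base units: A / m^2

Checking each option against A / m^2:
  A. A·m²: ✗ does not match
  B. A/m: ✗ does not match
  C. mA/cm²: ✓ matches
  D. A: ✗ does not match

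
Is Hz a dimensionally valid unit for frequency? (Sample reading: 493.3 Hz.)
Yes

frequency has SI base units: 1 / s
Hz reduces to the same SI base units, so it is a valid unit for frequency.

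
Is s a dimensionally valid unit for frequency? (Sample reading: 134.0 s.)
No

frequency has SI base units: 1 / s
s does NOT reduce to 1 / s; a valid unit for frequency would be e.g. Hz.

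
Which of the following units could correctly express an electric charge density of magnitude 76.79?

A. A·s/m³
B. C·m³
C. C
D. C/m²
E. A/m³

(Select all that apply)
A

electric charge density has SI base units: A * s / m^3

Checking each option against A * s / m^3:
  A. A·s/m³: ✓ matches
  B. C·m³: ✗ does not match
  C. C: ✗ does not match
  D. C/m²: ✗ does not match
  E. A/m³: ✗ does not match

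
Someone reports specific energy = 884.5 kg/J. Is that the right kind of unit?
No

specific energy has SI base units: m^2 / s^2
kg/J does NOT reduce to m^2 / s^2; a valid unit for specific energy would be e.g. J/kg.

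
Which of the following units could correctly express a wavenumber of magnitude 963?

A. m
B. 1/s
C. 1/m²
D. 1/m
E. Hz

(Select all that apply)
D

wavenumber has SI base units: 1 / m

Checking each option against 1 / m:
  A. m: ✗ does not match
  B. 1/s: ✗ does not match
  C. 1/m²: ✗ does not match
  D. 1/m: ✓ matches
  E. Hz: ✗ does not match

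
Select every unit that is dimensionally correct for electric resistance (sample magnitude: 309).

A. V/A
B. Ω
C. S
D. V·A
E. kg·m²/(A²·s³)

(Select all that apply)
A, B, E

electric resistance has SI base units: kg * m^2 / (A^2 * s^3)

Checking each option against kg * m^2 / (A^2 * s^3):
  A. V/A: ✓ matches
  B. Ω: ✓ matches
  C. S: ✗ does not match
  D. V·A: ✗ does not match
  E. kg·m²/(A²·s³): ✓ matches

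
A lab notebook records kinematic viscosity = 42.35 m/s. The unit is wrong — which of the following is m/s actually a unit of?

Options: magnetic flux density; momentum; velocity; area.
velocity

kinematic viscosity should have units dimensionally equivalent to m^2 / s (e.g. m²/s).
The given unit 'm/s' reduces to m / s. Of the listed options, that is the dimensionality of velocity.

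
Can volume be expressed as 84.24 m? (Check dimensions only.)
No

volume has SI base units: m^3
m does NOT reduce to m^3; a valid unit for volume would be e.g. m³.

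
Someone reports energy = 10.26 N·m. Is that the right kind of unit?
Yes

energy has SI base units: kg * m^2 / s^2
N·m reduces to the same SI base units, so it is a valid unit for energy.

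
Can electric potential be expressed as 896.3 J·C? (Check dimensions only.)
No

electric potential has SI base units: kg * m^2 / (A * s^3)
J·C does NOT reduce to kg * m^2 / (A * s^3); a valid unit for electric potential would be e.g. V.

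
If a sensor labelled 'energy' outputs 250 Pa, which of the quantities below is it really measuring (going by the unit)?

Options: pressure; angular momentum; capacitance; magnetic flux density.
pressure

energy should have units dimensionally equivalent to kg * m^2 / s^2 (e.g. J).
The given unit 'Pa' reduces to kg / (m * s^2). Of the listed options, that is the dimensionality of pressure.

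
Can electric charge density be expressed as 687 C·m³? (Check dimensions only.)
No

electric charge density has SI base units: A * s / m^3
C·m³ does NOT reduce to A * s / m^3; a valid unit for electric charge density would be e.g. C/m³.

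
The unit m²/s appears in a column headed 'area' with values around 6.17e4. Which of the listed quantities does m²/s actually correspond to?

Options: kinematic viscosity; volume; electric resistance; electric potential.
kinematic viscosity

area should have units dimensionally equivalent to m^2 (e.g. m²).
The given unit 'm²/s' reduces to m^2 / s. Of the listed options, that is the dimensionality of kinematic viscosity.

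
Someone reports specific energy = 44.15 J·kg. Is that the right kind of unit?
No

specific energy has SI base units: m^2 / s^2
J·kg does NOT reduce to m^2 / s^2; a valid unit for specific energy would be e.g. J/kg.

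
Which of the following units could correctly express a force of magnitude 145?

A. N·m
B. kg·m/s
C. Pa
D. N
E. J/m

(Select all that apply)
D, E

force has SI base units: kg * m / s^2

Checking each option against kg * m / s^2:
  A. N·m: ✗ does not match
  B. kg·m/s: ✗ does not match
  C. Pa: ✗ does not match
  D. N: ✓ matches
  E. J/m: ✓ matches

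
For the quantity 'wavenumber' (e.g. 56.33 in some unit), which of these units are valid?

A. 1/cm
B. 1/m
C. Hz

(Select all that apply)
A, B

wavenumber has SI base units: 1 / m

Checking each option against 1 / m:
  A. 1/cm: ✓ matches
  B. 1/m: ✓ matches
  C. Hz: ✗ does not match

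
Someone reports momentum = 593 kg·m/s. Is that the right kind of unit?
Yes

momentum has SI base units: kg * m / s
kg·m/s reduces to the same SI base units, so it is a valid unit for momentum.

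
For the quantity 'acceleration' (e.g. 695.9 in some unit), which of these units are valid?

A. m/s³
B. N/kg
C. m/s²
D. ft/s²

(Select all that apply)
B, C, D

acceleration has SI base units: m / s^2

Checking each option against m / s^2:
  A. m/s³: ✗ does not match
  B. N/kg: ✓ matches
  C. m/s²: ✓ matches
  D. ft/s²: ✓ matches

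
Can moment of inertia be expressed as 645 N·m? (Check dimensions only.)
No

moment of inertia has SI base units: kg * m^2
N·m does NOT reduce to kg * m^2; a valid unit for moment of inertia would be e.g. kg·m².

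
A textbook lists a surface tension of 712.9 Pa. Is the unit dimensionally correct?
No

surface tension has SI base units: kg / s^2
Pa does NOT reduce to kg / s^2; a valid unit for surface tension would be e.g. N/m.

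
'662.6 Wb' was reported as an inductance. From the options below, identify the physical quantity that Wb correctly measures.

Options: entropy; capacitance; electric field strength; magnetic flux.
magnetic flux

inductance should have units dimensionally equivalent to kg * m^2 / (A^2 * s^2) (e.g. H).
The given unit 'Wb' reduces to kg * m^2 / (A * s^2). Of the listed options, that is the dimensionality of magnetic flux.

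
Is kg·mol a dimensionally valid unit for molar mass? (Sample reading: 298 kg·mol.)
No

molar mass has SI base units: kg / mol
kg·mol does NOT reduce to kg / mol; a valid unit for molar mass would be e.g. kg/mol.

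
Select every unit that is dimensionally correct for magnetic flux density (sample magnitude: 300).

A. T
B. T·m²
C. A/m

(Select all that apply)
A

magnetic flux density has SI base units: kg / (A * s^2)

Checking each option against kg / (A * s^2):
  A. T: ✓ matches
  B. T·m²: ✗ does not match
  C. A/m: ✗ does not match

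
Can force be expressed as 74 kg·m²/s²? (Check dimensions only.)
No

force has SI base units: kg * m / s^2
kg·m²/s² does NOT reduce to kg * m / s^2; a valid unit for force would be e.g. N.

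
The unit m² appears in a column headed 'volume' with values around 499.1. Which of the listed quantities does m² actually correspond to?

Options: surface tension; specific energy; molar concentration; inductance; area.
area

volume should have units dimensionally equivalent to m^3 (e.g. m³).
The given unit 'm²' reduces to m^2. Of the listed options, that is the dimensionality of area.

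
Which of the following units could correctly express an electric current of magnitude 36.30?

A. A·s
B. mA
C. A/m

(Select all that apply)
B

electric current has SI base units: A

Checking each option against A:
  A. A·s: ✗ does not match
  B. mA: ✓ matches
  C. A/m: ✗ does not match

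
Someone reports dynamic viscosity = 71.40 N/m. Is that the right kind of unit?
No

dynamic viscosity has SI base units: kg / (m * s)
N/m does NOT reduce to kg / (m * s); a valid unit for dynamic viscosity would be e.g. Pa·s.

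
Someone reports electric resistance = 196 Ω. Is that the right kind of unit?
Yes

electric resistance has SI base units: kg * m^2 / (A^2 * s^3)
Ω reduces to the same SI base units, so it is a valid unit for electric resistance.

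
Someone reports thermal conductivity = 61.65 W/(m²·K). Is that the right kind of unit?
No

thermal conductivity has SI base units: kg * m / (s^3 * K)
W/(m²·K) does NOT reduce to kg * m / (s^3 * K); a valid unit for thermal conductivity would be e.g. W/(m·K).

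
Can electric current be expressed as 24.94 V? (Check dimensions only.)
No

electric current has SI base units: A
V does NOT reduce to A; a valid unit for electric current would be e.g. A.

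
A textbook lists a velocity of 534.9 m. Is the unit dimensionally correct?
No

velocity has SI base units: m / s
m does NOT reduce to m / s; a valid unit for velocity would be e.g. m/s.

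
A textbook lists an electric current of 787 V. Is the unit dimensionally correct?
No

electric current has SI base units: A
V does NOT reduce to A; a valid unit for electric current would be e.g. A.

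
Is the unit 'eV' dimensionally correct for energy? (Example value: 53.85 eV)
Yes

energy has SI base units: kg * m^2 / s^2
eV reduces to the same SI base units, so it is a valid unit for energy.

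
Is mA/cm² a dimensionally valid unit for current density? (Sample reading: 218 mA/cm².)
Yes

current density has SI base units: A / m^2
mA/cm² reduces to the same SI base units, so it is a valid unit for current density.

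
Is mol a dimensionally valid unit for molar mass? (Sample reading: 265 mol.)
No

molar mass has SI base units: kg / mol
mol does NOT reduce to kg / mol; a valid unit for molar mass would be e.g. kg/mol.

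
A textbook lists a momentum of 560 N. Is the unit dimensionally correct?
No

momentum has SI base units: kg * m / s
N does NOT reduce to kg * m / s; a valid unit for momentum would be e.g. kg·m/s.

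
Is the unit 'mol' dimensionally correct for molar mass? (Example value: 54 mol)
No

molar mass has SI base units: kg / mol
mol does NOT reduce to kg / mol; a valid unit for molar mass would be e.g. kg/mol.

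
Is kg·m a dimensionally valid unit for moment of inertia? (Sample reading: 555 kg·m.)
No

moment of inertia has SI base units: kg * m^2
kg·m does NOT reduce to kg * m^2; a valid unit for moment of inertia would be e.g. kg·m².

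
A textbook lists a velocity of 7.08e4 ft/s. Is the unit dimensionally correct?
Yes

velocity has SI base units: m / s
ft/s reduces to the same SI base units, so it is a valid unit for velocity.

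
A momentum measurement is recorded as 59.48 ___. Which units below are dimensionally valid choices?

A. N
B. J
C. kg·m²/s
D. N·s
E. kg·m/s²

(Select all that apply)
D

momentum has SI base units: kg * m / s

Checking each option against kg * m / s:
  A. N: ✗ does not match
  B. J: ✗ does not match
  C. kg·m²/s: ✗ does not match
  D. N·s: ✓ matches
  E. kg·m/s²: ✗ does not match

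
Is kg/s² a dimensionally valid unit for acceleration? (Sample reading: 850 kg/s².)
No

acceleration has SI base units: m / s^2
kg/s² does NOT reduce to m / s^2; a valid unit for acceleration would be e.g. m/s².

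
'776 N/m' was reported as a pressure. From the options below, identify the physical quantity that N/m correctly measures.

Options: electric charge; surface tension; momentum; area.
surface tension

pressure should have units dimensionally equivalent to kg / (m * s^2) (e.g. Pa).
The given unit 'N/m' reduces to kg / s^2. Of the listed options, that is the dimensionality of surface tension.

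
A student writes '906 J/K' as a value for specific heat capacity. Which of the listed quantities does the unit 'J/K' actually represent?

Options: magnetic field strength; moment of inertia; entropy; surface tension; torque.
entropy

specific heat capacity should have units dimensionally equivalent to m^2 / (s^2 * K) (e.g. J/(kg·K)).
The given unit 'J/K' reduces to kg * m^2 / (s^2 * K). Of the listed options, that is the dimensionality of entropy.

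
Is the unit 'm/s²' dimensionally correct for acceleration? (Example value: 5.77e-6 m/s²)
Yes

acceleration has SI base units: m / s^2
m/s² reduces to the same SI base units, so it is a valid unit for acceleration.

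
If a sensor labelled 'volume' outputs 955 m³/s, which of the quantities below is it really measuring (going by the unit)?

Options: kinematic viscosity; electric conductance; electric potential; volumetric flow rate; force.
volumetric flow rate

volume should have units dimensionally equivalent to m^3 (e.g. m³).
The given unit 'm³/s' reduces to m^3 / s. Of the listed options, that is the dimensionality of volumetric flow rate.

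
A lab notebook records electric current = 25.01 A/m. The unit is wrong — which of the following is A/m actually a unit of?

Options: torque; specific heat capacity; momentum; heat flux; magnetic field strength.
magnetic field strength

electric current should have units dimensionally equivalent to A (e.g. A).
The given unit 'A/m' reduces to A / m. Of the listed options, that is the dimensionality of magnetic field strength.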